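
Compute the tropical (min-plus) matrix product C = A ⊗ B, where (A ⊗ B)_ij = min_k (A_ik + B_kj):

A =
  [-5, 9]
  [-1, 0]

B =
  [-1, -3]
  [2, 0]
A ⊗ B =
  [-6, -8]
  [-2, -4]

Apply the min-plus product entry-by-entry:
  C[0][0] = min over k of (A[0][0] + B[0][0] = -5 + -1 = -6, A[0][1] + B[1][0] = 9 + 2 = 11) = -6 (attained at k = 0)
  C[0][1] = min over k of (A[0][0] + B[0][1] = -5 + -3 = -8, A[0][1] + B[1][1] = 9 + 0 = 9) = -8 (attained at k = 0)
  C[1][0] = min over k of (A[1][0] + B[0][0] = -1 + -1 = -2, A[1][1] + B[1][0] = 0 + 2 = 2) = -2 (attained at k = 0)
  C[1][1] = min over k of (A[1][0] + B[0][1] = -1 + -3 = -4, A[1][1] + B[1][1] = 0 + 0 = 0) = -4 (attained at k = 0)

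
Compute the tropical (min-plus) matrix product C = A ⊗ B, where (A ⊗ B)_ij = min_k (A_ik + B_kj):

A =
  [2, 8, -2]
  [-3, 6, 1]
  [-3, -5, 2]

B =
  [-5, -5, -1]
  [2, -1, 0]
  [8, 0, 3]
A ⊗ B =
  [-3, -3, 1]
  [-8, -8, -4]
  [-8, -8, -5]

Apply the min-plus product entry-by-entry:
  C[0][0] = min over k of (A[0][0] + B[0][0] = 2 + -5 = -3, A[0][1] + B[1][0] = 8 + 2 = 10, A[0][2] + B[2][0] = -2 + 8 = 6) = -3 (attained at k = 0)
  C[0][1] = min over k of (A[0][0] + B[0][1] = 2 + -5 = -3, A[0][1] + B[1][1] = 8 + -1 = 7, A[0][2] + B[2][1] = -2 + 0 = -2) = -3 (attained at k = 0)
  C[0][2] = min over k of (A[0][0] + B[0][2] = 2 + -1 = 1, A[0][1] + B[1][2] = 8 + 0 = 8, A[0][2] + B[2][2] = -2 + 3 = 1) = 1 (attained at k = 0)
  C[1][0] = min over k of (A[1][0] + B[0][0] = -3 + -5 = -8, A[1][1] + B[1][0] = 6 + 2 = 8, A[1][2] + B[2][0] = 1 + 8 = 9) = -8 (attained at k = 0)
  C[1][1] = min over k of (A[1][0] + B[0][1] = -3 + -5 = -8, A[1][1] + B[1][1] = 6 + -1 = 5, A[1][2] + B[2][1] = 1 + 0 = 1) = -8 (attained at k = 0)
  C[1][2] = min over k of (A[1][0] + B[0][2] = -3 + -1 = -4, A[1][1] + B[1][2] = 6 + 0 = 6, A[1][2] + B[2][2] = 1 + 3 = 4) = -4 (attained at k = 0)
  C[2][0] = min over k of (A[2][0] + B[0][0] = -3 + -5 = -8, A[2][1] + B[1][0] = -5 + 2 = -3, A[2][2] + B[2][0] = 2 + 8 = 10) = -8 (attained at k = 0)
  C[2][1] = min over k of (A[2][0] + B[0][1] = -3 + -5 = -8, A[2][1] + B[1][1] = -5 + -1 = -6, A[2][2] + B[2][1] = 2 + 0 = 2) = -8 (attained at k = 0)
  C[2][2] = min over k of (A[2][0] + B[0][2] = -3 + -1 = -4, A[2][1] + B[1][2] = -5 + 0 = -5, A[2][2] + B[2][2] = 2 + 3 = 5) = -5 (attained at k = 1)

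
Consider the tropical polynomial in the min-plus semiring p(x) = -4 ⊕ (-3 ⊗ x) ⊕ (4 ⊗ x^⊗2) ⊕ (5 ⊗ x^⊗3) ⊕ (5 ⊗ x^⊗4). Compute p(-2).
p(-2) = -5

A tropical monomial a ⊗ x^⊗i evaluates to a + i · x. Evaluating each term at x = -2:
  Term 0 contributes -4 + 0 · -2 = -4
  Term 1 contributes -3 + 1 · -2 = -5
  Term 2 contributes 4 + 2 · -2 = 0
  Term 3 contributes 5 + 3 · -2 = -1
  Term 4 contributes 5 + 4 · -2 = -3
p(-2) = ⊕ of these = min[-4, -5, 0, -1, -3] = -5.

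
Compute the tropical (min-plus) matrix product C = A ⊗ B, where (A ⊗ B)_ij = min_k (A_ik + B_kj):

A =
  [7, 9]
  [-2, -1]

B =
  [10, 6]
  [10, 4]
A ⊗ B =
  [17, 13]
  [8, 3]

Apply the min-plus product entry-by-entry:
  C[0][0] = min over k of (A[0][0] + B[0][0] = 7 + 10 = 17, A[0][1] + B[1][0] = 9 + 10 = 19) = 17 (attained at k = 0)
  C[0][1] = min over k of (A[0][0] + B[0][1] = 7 + 6 = 13, A[0][1] + B[1][1] = 9 + 4 = 13) = 13 (attained at k = 0)
  C[1][0] = min over k of (A[1][0] + B[0][0] = -2 + 10 = 8, A[1][1] + B[1][0] = -1 + 10 = 9) = 8 (attained at k = 0)
  C[1][1] = min over k of (A[1][0] + B[0][1] = -2 + 6 = 4, A[1][1] + B[1][1] = -1 + 4 = 3) = 3 (attained at k = 1)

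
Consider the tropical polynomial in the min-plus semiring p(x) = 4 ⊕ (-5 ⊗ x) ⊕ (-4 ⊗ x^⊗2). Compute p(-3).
p(-3) = -10

A tropical monomial a ⊗ x^⊗i evaluates to a + i · x. Evaluating each term at x = -3:
  Term 0 contributes 4 + 0 · -3 = 4
  Term 1 contributes -5 + 1 · -3 = -8
  Term 2 contributes -4 + 2 · -3 = -10
p(-3) = ⊕ of these = min[4, -8, -10] = -10.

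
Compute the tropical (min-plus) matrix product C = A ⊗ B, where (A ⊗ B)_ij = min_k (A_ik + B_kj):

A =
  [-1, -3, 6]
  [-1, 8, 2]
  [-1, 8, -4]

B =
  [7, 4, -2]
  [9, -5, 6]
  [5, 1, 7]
A ⊗ B =
  [6, -8, -3]
  [6, 3, -3]
  [1, -3, -3]

Apply the min-plus product entry-by-entry:
  C[0][0] = min over k of (A[0][0] + B[0][0] = -1 + 7 = 6, A[0][1] + B[1][0] = -3 + 9 = 6, A[0][2] + B[2][0] = 6 + 5 = 11) = 6 (attained at k = 0)
  C[0][1] = min over k of (A[0][0] + B[0][1] = -1 + 4 = 3, A[0][1] + B[1][1] = -3 + -5 = -8, A[0][2] + B[2][1] = 6 + 1 = 7) = -8 (attained at k = 1)
  C[0][2] = min over k of (A[0][0] + B[0][2] = -1 + -2 = -3, A[0][1] + B[1][2] = -3 + 6 = 3, A[0][2] + B[2][2] = 6 + 7 = 13) = -3 (attained at k = 0)
  C[1][0] = min over k of (A[1][0] + B[0][0] = -1 + 7 = 6, A[1][1] + B[1][0] = 8 + 9 = 17, A[1][2] + B[2][0] = 2 + 5 = 7) = 6 (attained at k = 0)
  C[1][1] = min over k of (A[1][0] + B[0][1] = -1 + 4 = 3, A[1][1] + B[1][1] = 8 + -5 = 3, A[1][2] + B[2][1] = 2 + 1 = 3) = 3 (attained at k = 0)
  C[1][2] = min over k of (A[1][0] + B[0][2] = -1 + -2 = -3, A[1][1] + B[1][2] = 8 + 6 = 14, A[1][2] + B[2][2] = 2 + 7 = 9) = -3 (attained at k = 0)
  C[2][0] = min over k of (A[2][0] + B[0][0] = -1 + 7 = 6, A[2][1] + B[1][0] = 8 + 9 = 17, A[2][2] + B[2][0] = -4 + 5 = 1) = 1 (attained at k = 2)
  C[2][1] = min over k of (A[2][0] + B[0][1] = -1 + 4 = 3, A[2][1] + B[1][1] = 8 + -5 = 3, A[2][2] + B[2][1] = -4 + 1 = -3) = -3 (attained at k = 2)
  C[2][2] = min over k of (A[2][0] + B[0][2] = -1 + -2 = -3, A[2][1] + B[1][2] = 8 + 6 = 14, A[2][2] + B[2][2] = -4 + 7 = 3) = -3 (attained at k = 0)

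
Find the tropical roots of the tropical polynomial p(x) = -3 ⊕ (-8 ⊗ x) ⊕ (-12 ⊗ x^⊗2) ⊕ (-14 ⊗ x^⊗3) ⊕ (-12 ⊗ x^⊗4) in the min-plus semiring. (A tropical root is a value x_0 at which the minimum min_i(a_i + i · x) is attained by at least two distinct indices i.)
Roots: {-2, 2, 4, 5}

Each tropical root is a break point of the lower envelope of the lines y = a_i + i · x (there are 5 lines, with slopes 0, 1, ..., 4). Only the lines that attain the minimum somewhere contribute to roots; other lines are dominated. Here the surviving (envelope) indices are i = 4, i = 3, i = 2, i = 1, i = 0.
Intersections between consecutive envelope lines give the roots: for adjacent envelope indices i < j the intersection is x = (a_i − a_j) / (j − i). Reading off the sorted break points: {-2, 2, 4, 5}.
Verification: at each break x_0, at least two indices attain the minimum of min_i(a_i + i · x_0).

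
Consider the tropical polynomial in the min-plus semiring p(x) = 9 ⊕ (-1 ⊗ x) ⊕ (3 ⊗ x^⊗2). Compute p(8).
p(8) = 7

A tropical monomial a ⊗ x^⊗i evaluates to a + i · x. Evaluating each term at x = 8:
  Term 0 contributes 9 + 0 · 8 = 9
  Term 1 contributes -1 + 1 · 8 = 7
  Term 2 contributes 3 + 2 · 8 = 19
p(8) = ⊕ of these = min[9, 7, 19] = 7.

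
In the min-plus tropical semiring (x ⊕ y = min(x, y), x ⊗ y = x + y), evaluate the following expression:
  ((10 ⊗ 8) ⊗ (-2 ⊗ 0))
((10 ⊗ 8) ⊗ (-2 ⊗ 0)) = 16

Expand innermost to outermost. Recall ⊕ takes the minimum of its arguments and ⊗ takes their sum. Working out the expression ((10 ⊗ 8) ⊗ (-2 ⊗ 0)) gives 16.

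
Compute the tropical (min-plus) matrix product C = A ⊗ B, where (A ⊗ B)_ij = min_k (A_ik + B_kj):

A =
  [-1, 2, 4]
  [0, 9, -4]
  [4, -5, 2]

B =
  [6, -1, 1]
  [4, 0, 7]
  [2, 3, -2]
A ⊗ B =
  [5, -2, 0]
  [-2, -1, -6]
  [-1, -5, 0]

Apply the min-plus product entry-by-entry:
  C[0][0] = min over k of (A[0][0] + B[0][0] = -1 + 6 = 5, A[0][1] + B[1][0] = 2 + 4 = 6, A[0][2] + B[2][0] = 4 + 2 = 6) = 5 (attained at k = 0)
  C[0][1] = min over k of (A[0][0] + B[0][1] = -1 + -1 = -2, A[0][1] + B[1][1] = 2 + 0 = 2, A[0][2] + B[2][1] = 4 + 3 = 7) = -2 (attained at k = 0)
  C[0][2] = min over k of (A[0][0] + B[0][2] = -1 + 1 = 0, A[0][1] + B[1][2] = 2 + 7 = 9, A[0][2] + B[2][2] = 4 + -2 = 2) = 0 (attained at k = 0)
  C[1][0] = min over k of (A[1][0] + B[0][0] = 0 + 6 = 6, A[1][1] + B[1][0] = 9 + 4 = 13, A[1][2] + B[2][0] = -4 + 2 = -2) = -2 (attained at k = 2)
  C[1][1] = min over k of (A[1][0] + B[0][1] = 0 + -1 = -1, A[1][1] + B[1][1] = 9 + 0 = 9, A[1][2] + B[2][1] = -4 + 3 = -1) = -1 (attained at k = 0)
  C[1][2] = min over k of (A[1][0] + B[0][2] = 0 + 1 = 1, A[1][1] + B[1][2] = 9 + 7 = 16, A[1][2] + B[2][2] = -4 + -2 = -6) = -6 (attained at k = 2)
  C[2][0] = min over k of (A[2][0] + B[0][0] = 4 + 6 = 10, A[2][1] + B[1][0] = -5 + 4 = -1, A[2][2] + B[2][0] = 2 + 2 = 4) = -1 (attained at k = 1)
  C[2][1] = min over k of (A[2][0] + B[0][1] = 4 + -1 = 3, A[2][1] + B[1][1] = -5 + 0 = -5, A[2][2] + B[2][1] = 2 + 3 = 5) = -5 (attained at k = 1)
  C[2][2] = min over k of (A[2][0] + B[0][2] = 4 + 1 = 5, A[2][1] + B[1][2] = -5 + 7 = 2, A[2][2] + B[2][2] = 2 + -2 = 0) = 0 (attained at k = 2)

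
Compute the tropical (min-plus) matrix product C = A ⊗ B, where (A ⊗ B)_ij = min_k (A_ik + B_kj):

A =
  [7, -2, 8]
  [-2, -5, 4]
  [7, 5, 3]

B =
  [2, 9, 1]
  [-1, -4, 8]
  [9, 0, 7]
A ⊗ B =
  [-3, -6, 6]
  [-6, -9, -1]
  [4, 1, 8]

Apply the min-plus product entry-by-entry:
  C[0][0] = min over k of (A[0][0] + B[0][0] = 7 + 2 = 9, A[0][1] + B[1][0] = -2 + -1 = -3, A[0][2] + B[2][0] = 8 + 9 = 17) = -3 (attained at k = 1)
  C[0][1] = min over k of (A[0][0] + B[0][1] = 7 + 9 = 16, A[0][1] + B[1][1] = -2 + -4 = -6, A[0][2] + B[2][1] = 8 + 0 = 8) = -6 (attained at k = 1)
  C[0][2] = min over k of (A[0][0] + B[0][2] = 7 + 1 = 8, A[0][1] + B[1][2] = -2 + 8 = 6, A[0][2] + B[2][2] = 8 + 7 = 15) = 6 (attained at k = 1)
  C[1][0] = min over k of (A[1][0] + B[0][0] = -2 + 2 = 0, A[1][1] + B[1][0] = -5 + -1 = -6, A[1][2] + B[2][0] = 4 + 9 = 13) = -6 (attained at k = 1)
  C[1][1] = min over k of (A[1][0] + B[0][1] = -2 + 9 = 7, A[1][1] + B[1][1] = -5 + -4 = -9, A[1][2] + B[2][1] = 4 + 0 = 4) = -9 (attained at k = 1)
  C[1][2] = min over k of (A[1][0] + B[0][2] = -2 + 1 = -1, A[1][1] + B[1][2] = -5 + 8 = 3, A[1][2] + B[2][2] = 4 + 7 = 11) = -1 (attained at k = 0)
  C[2][0] = min over k of (A[2][0] + B[0][0] = 7 + 2 = 9, A[2][1] + B[1][0] = 5 + -1 = 4, A[2][2] + B[2][0] = 3 + 9 = 12) = 4 (attained at k = 1)
  C[2][1] = min over k of (A[2][0] + B[0][1] = 7 + 9 = 16, A[2][1] + B[1][1] = 5 + -4 = 1, A[2][2] + B[2][1] = 3 + 0 = 3) = 1 (attained at k = 1)
  C[2][2] = min over k of (A[2][0] + B[0][2] = 7 + 1 = 8, A[2][1] + B[1][2] = 5 + 8 = 13, A[2][2] + B[2][2] = 3 + 7 = 10) = 8 (attained at k = 0)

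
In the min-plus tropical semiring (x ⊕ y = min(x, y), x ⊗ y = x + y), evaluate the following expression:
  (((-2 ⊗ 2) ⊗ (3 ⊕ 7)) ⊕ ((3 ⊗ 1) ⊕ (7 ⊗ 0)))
(((-2 ⊗ 2) ⊗ (3 ⊕ 7)) ⊕ ((3 ⊗ 1) ⊕ (7 ⊗ 0))) = 3

Expand innermost to outermost. Recall ⊕ takes the minimum of its arguments and ⊗ takes their sum. Working out the expression (((-2 ⊗ 2) ⊗ (3 ⊕ 7)) ⊕ ((3 ⊗ 1) ⊕ (7 ⊗ 0))) gives 3.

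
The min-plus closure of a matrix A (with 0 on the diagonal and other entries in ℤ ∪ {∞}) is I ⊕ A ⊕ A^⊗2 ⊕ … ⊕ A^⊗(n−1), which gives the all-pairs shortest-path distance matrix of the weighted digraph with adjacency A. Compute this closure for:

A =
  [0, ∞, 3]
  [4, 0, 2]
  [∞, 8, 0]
Closure =
  [0, 11, 3]
  [4, 0, 2]
  [12, 8, 0]

This is the Floyd-Warshall all-pairs shortest-path computation. For each intermediate vertex k = 0, 1, …, 2, update dist[i][j] ← min(dist[i][j], dist[i][k] + dist[k][j]). The final matrix gives, for each (i, j), the minimum total weight of any directed path from i to j (possibly empty when i = j).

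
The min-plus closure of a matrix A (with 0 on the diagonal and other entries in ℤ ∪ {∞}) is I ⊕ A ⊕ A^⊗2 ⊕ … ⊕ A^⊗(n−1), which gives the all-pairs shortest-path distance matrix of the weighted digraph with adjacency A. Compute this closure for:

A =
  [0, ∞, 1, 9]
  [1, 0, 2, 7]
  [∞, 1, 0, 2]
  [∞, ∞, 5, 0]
Closure =
  [0, 2, 1, 3]
  [1, 0, 2, 4]
  [2, 1, 0, 2]
  [7, 6, 5, 0]

This is the Floyd-Warshall all-pairs shortest-path computation. For each intermediate vertex k = 0, 1, …, 3, update dist[i][j] ← min(dist[i][j], dist[i][k] + dist[k][j]). The final matrix gives, for each (i, j), the minimum total weight of any directed path from i to j (possibly empty when i = j).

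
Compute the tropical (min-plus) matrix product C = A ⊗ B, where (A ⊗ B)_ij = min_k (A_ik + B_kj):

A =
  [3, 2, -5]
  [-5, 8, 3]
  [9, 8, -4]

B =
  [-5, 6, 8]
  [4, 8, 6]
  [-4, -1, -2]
A ⊗ B =
  [-9, -6, -7]
  [-10, 1, 1]
  [-8, -5, -6]

Apply the min-plus product entry-by-entry:
  C[0][0] = min over k of (A[0][0] + B[0][0] = 3 + -5 = -2, A[0][1] + B[1][0] = 2 + 4 = 6, A[0][2] + B[2][0] = -5 + -4 = -9) = -9 (attained at k = 2)
  C[0][1] = min over k of (A[0][0] + B[0][1] = 3 + 6 = 9, A[0][1] + B[1][1] = 2 + 8 = 10, A[0][2] + B[2][1] = -5 + -1 = -6) = -6 (attained at k = 2)
  C[0][2] = min over k of (A[0][0] + B[0][2] = 3 + 8 = 11, A[0][1] + B[1][2] = 2 + 6 = 8, A[0][2] + B[2][2] = -5 + -2 = -7) = -7 (attained at k = 2)
  C[1][0] = min over k of (A[1][0] + B[0][0] = -5 + -5 = -10, A[1][1] + B[1][0] = 8 + 4 = 12, A[1][2] + B[2][0] = 3 + -4 = -1) = -10 (attained at k = 0)
  C[1][1] = min over k of (A[1][0] + B[0][1] = -5 + 6 = 1, A[1][1] + B[1][1] = 8 + 8 = 16, A[1][2] + B[2][1] = 3 + -1 = 2) = 1 (attained at k = 0)
  C[1][2] = min over k of (A[1][0] + B[0][2] = -5 + 8 = 3, A[1][1] + B[1][2] = 8 + 6 = 14, A[1][2] + B[2][2] = 3 + -2 = 1) = 1 (attained at k = 2)
  C[2][0] = min over k of (A[2][0] + B[0][0] = 9 + -5 = 4, A[2][1] + B[1][0] = 8 + 4 = 12, A[2][2] + B[2][0] = -4 + -4 = -8) = -8 (attained at k = 2)
  C[2][1] = min over k of (A[2][0] + B[0][1] = 9 + 6 = 15, A[2][1] + B[1][1] = 8 + 8 = 16, A[2][2] + B[2][1] = -4 + -1 = -5) = -5 (attained at k = 2)
  C[2][2] = min over k of (A[2][0] + B[0][2] = 9 + 8 = 17, A[2][1] + B[1][2] = 8 + 6 = 14, A[2][2] + B[2][2] = -4 + -2 = -6) = -6 (attained at k = 2)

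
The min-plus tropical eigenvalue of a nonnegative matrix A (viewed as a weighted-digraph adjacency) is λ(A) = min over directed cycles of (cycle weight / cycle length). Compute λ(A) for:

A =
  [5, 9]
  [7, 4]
λ(A) = 4

Enumerate directed cycles and compute their means (weight / length). Sample:
  cycle 0 → 0: weight = 5, length = 1, mean = 5/1 ≈ 5.000
  cycle 1 → 1: weight = 4, length = 1, mean = 4/1 ≈ 4.000
  cycle 0 → 1 → 0: weight = 16, length = 2, mean = 16/2 ≈ 8.000
  cycle 1 → 0 → 1: weight = 16, length = 2, mean = 16/2 ≈ 8.000
Minimum mean = 4.000, attained e.g. along the cycle 1 → 1 with weight 4 and length 1. So λ(A) = 4/1 = 4.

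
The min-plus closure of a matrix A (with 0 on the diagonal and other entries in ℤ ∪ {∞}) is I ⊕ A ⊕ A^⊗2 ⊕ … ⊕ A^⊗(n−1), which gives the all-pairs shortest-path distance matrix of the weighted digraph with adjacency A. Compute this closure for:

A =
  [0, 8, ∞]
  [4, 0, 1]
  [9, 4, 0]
Closure =
  [0, 8, 9]
  [4, 0, 1]
  [8, 4, 0]

This is the Floyd-Warshall all-pairs shortest-path computation. For each intermediate vertex k = 0, 1, …, 2, update dist[i][j] ← min(dist[i][j], dist[i][k] + dist[k][j]). The final matrix gives, for each (i, j), the minimum total weight of any directed path from i to j (possibly empty when i = j).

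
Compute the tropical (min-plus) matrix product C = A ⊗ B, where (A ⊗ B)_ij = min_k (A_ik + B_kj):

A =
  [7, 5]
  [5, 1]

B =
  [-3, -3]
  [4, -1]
A ⊗ B =
  [4, 4]
  [2, 0]

Apply the min-plus product entry-by-entry:
  C[0][0] = min over k of (A[0][0] + B[0][0] = 7 + -3 = 4, A[0][1] + B[1][0] = 5 + 4 = 9) = 4 (attained at k = 0)
  C[0][1] = min over k of (A[0][0] + B[0][1] = 7 + -3 = 4, A[0][1] + B[1][1] = 5 + -1 = 4) = 4 (attained at k = 0)
  C[1][0] = min over k of (A[1][0] + B[0][0] = 5 + -3 = 2, A[1][1] + B[1][0] = 1 + 4 = 5) = 2 (attained at k = 0)
  C[1][1] = min over k of (A[1][0] + B[0][1] = 5 + -3 = 2, A[1][1] + B[1][1] = 1 + -1 = 0) = 0 (attained at k = 1)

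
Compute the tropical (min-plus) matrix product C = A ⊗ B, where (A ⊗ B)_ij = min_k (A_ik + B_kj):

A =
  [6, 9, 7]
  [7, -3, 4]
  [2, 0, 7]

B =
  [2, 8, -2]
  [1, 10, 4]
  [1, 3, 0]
A ⊗ B =
  [8, 10, 4]
  [-2, 7, 1]
  [1, 10, 0]

Apply the min-plus product entry-by-entry:
  C[0][0] = min over k of (A[0][0] + B[0][0] = 6 + 2 = 8, A[0][1] + B[1][0] = 9 + 1 = 10, A[0][2] + B[2][0] = 7 + 1 = 8) = 8 (attained at k = 0)
  C[0][1] = min over k of (A[0][0] + B[0][1] = 6 + 8 = 14, A[0][1] + B[1][1] = 9 + 10 = 19, A[0][2] + B[2][1] = 7 + 3 = 10) = 10 (attained at k = 2)
  C[0][2] = min over k of (A[0][0] + B[0][2] = 6 + -2 = 4, A[0][1] + B[1][2] = 9 + 4 = 13, A[0][2] + B[2][2] = 7 + 0 = 7) = 4 (attained at k = 0)
  C[1][0] = min over k of (A[1][0] + B[0][0] = 7 + 2 = 9, A[1][1] + B[1][0] = -3 + 1 = -2, A[1][2] + B[2][0] = 4 + 1 = 5) = -2 (attained at k = 1)
  C[1][1] = min over k of (A[1][0] + B[0][1] = 7 + 8 = 15, A[1][1] + B[1][1] = -3 + 10 = 7, A[1][2] + B[2][1] = 4 + 3 = 7) = 7 (attained at k = 1)
  C[1][2] = min over k of (A[1][0] + B[0][2] = 7 + -2 = 5, A[1][1] + B[1][2] = -3 + 4 = 1, A[1][2] + B[2][2] = 4 + 0 = 4) = 1 (attained at k = 1)
  C[2][0] = min over k of (A[2][0] + B[0][0] = 2 + 2 = 4, A[2][1] + B[1][0] = 0 + 1 = 1, A[2][2] + B[2][0] = 7 + 1 = 8) = 1 (attained at k = 1)
  C[2][1] = min over k of (A[2][0] + B[0][1] = 2 + 8 = 10, A[2][1] + B[1][1] = 0 + 10 = 10, A[2][2] + B[2][1] = 7 + 3 = 10) = 10 (attained at k = 0)
  C[2][2] = min over k of (A[2][0] + B[0][2] = 2 + -2 = 0, A[2][1] + B[1][2] = 0 + 4 = 4, A[2][2] + B[2][2] = 7 + 0 = 7) = 0 (attained at k = 0)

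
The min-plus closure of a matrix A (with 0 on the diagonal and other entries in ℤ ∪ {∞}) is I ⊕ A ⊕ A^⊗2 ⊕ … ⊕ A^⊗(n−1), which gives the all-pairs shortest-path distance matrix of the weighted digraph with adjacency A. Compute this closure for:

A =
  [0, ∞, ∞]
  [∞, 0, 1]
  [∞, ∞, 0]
Closure =
  [0, ∞, ∞]
  [∞, 0, 1]
  [∞, ∞, 0]

This is the Floyd-Warshall all-pairs shortest-path computation. For each intermediate vertex k = 0, 1, …, 2, update dist[i][j] ← min(dist[i][j], dist[i][k] + dist[k][j]). The final matrix gives, for each (i, j), the minimum total weight of any directed path from i to j (possibly empty when i = j).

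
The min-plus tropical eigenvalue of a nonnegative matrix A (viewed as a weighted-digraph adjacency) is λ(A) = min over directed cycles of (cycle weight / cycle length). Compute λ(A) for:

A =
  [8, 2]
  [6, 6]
λ(A) = 4

Enumerate directed cycles and compute their means (weight / length). Sample:
  cycle 0 → 0: weight = 8, length = 1, mean = 8/1 ≈ 8.000
  cycle 1 → 1: weight = 6, length = 1, mean = 6/1 ≈ 6.000
  cycle 0 → 1 → 0: weight = 8, length = 2, mean = 8/2 ≈ 4.000
  cycle 1 → 0 → 1: weight = 8, length = 2, mean = 8/2 ≈ 4.000
Minimum mean = 4.000, attained e.g. along the cycle 0 → 1 → 0 with weight 8 and length 2. So λ(A) = 8/2 = 4.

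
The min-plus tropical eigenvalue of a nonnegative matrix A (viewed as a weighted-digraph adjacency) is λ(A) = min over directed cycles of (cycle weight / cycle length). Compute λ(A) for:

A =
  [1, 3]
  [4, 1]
λ(A) = 1

Enumerate directed cycles and compute their means (weight / length). Sample:
  cycle 0 → 0: weight = 1, length = 1, mean = 1/1 ≈ 1.000
  cycle 1 → 1: weight = 1, length = 1, mean = 1/1 ≈ 1.000
  cycle 0 → 1 → 0: weight = 7, length = 2, mean = 7/2 ≈ 3.500
  cycle 1 → 0 → 1: weight = 7, length = 2, mean = 7/2 ≈ 3.500
Minimum mean = 1.000, attained e.g. along the cycle 0 → 0 with weight 1 and length 1. So λ(A) = 1/1 = 1.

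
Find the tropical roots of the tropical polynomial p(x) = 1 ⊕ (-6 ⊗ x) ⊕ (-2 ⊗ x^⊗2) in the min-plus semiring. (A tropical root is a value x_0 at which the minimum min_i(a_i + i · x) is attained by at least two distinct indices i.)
Roots: {-4, 7}

Each tropical root is a break point of the lower envelope of the lines y = a_i + i · x (there are 3 lines, with slopes 0, 1, ..., 2). Only the lines that attain the minimum somewhere contribute to roots; other lines are dominated. Here the surviving (envelope) indices are i = 2, i = 1, i = 0.
Intersections between consecutive envelope lines give the roots: for adjacent envelope indices i < j the intersection is x = (a_i − a_j) / (j − i). Reading off the sorted break points: {-4, 7}.
Verification: at each break x_0, at least two indices attain the minimum of min_i(a_i + i · x_0).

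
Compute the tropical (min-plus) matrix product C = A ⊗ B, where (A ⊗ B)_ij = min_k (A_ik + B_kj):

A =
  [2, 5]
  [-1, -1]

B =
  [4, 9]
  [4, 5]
A ⊗ B =
  [6, 10]
  [3, 4]

Apply the min-plus product entry-by-entry:
  C[0][0] = min over k of (A[0][0] + B[0][0] = 2 + 4 = 6, A[0][1] + B[1][0] = 5 + 4 = 9) = 6 (attained at k = 0)
  C[0][1] = min over k of (A[0][0] + B[0][1] = 2 + 9 = 11, A[0][1] + B[1][1] = 5 + 5 = 10) = 10 (attained at k = 1)
  C[1][0] = min over k of (A[1][0] + B[0][0] = -1 + 4 = 3, A[1][1] + B[1][0] = -1 + 4 = 3) = 3 (attained at k = 0)
  C[1][1] = min over k of (A[1][0] + B[0][1] = -1 + 9 = 8, A[1][1] + B[1][1] = -1 + 5 = 4) = 4 (attained at k = 1)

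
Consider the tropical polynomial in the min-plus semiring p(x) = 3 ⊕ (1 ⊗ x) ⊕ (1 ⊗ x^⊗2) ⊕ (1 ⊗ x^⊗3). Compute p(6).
p(6) = 3

A tropical monomial a ⊗ x^⊗i evaluates to a + i · x. Evaluating each term at x = 6:
  Term 0 contributes 3 + 0 · 6 = 3
  Term 1 contributes 1 + 1 · 6 = 7
  Term 2 contributes 1 + 2 · 6 = 13
  Term 3 contributes 1 + 3 · 6 = 19
p(6) = ⊕ of these = min[3, 7, 13, 19] = 3.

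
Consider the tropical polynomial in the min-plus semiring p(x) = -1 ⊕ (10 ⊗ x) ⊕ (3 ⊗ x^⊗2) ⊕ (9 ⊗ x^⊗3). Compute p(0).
p(0) = -1

A tropical monomial a ⊗ x^⊗i evaluates to a + i · x. Evaluating each term at x = 0:
  Term 0 contributes -1 + 0 · 0 = -1
  Term 1 contributes 10 + 1 · 0 = 10
  Term 2 contributes 3 + 2 · 0 = 3
  Term 3 contributes 9 + 3 · 0 = 9
p(0) = ⊕ of these = min[-1, 10, 3, 9] = -1.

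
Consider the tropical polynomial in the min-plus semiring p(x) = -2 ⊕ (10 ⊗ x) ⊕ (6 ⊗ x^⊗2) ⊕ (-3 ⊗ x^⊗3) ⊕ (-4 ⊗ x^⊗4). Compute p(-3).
p(-3) = -16

A tropical monomial a ⊗ x^⊗i evaluates to a + i · x. Evaluating each term at x = -3:
  Term 0 contributes -2 + 0 · -3 = -2
  Term 1 contributes 10 + 1 · -3 = 7
  Term 2 contributes 6 + 2 · -3 = 0
  Term 3 contributes -3 + 3 · -3 = -12
  Term 4 contributes -4 + 4 · -3 = -16
p(-3) = ⊕ of these = min[-2, 7, 0, -12, -16] = -16.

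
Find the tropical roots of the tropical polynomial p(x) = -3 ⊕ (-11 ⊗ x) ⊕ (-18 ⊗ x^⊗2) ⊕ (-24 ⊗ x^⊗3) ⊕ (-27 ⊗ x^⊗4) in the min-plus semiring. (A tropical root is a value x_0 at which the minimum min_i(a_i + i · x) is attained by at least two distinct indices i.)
Roots: {3, 6, 7, 8}

Each tropical root is a break point of the lower envelope of the lines y = a_i + i · x (there are 5 lines, with slopes 0, 1, ..., 4). Only the lines that attain the minimum somewhere contribute to roots; other lines are dominated. Here the surviving (envelope) indices are i = 4, i = 3, i = 2, i = 1, i = 0.
Intersections between consecutive envelope lines give the roots: for adjacent envelope indices i < j the intersection is x = (a_i − a_j) / (j − i). Reading off the sorted break points: {3, 6, 7, 8}.
Verification: at each break x_0, at least two indices attain the minimum of min_i(a_i + i · x_0).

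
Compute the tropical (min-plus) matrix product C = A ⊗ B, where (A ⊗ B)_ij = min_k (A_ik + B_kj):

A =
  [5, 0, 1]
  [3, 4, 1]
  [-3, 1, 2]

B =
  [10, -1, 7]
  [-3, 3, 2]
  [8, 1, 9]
A ⊗ B =
  [-3, 2, 2]
  [1, 2, 6]
  [-2, -4, 3]

Apply the min-plus product entry-by-entry:
  C[0][0] = min over k of (A[0][0] + B[0][0] = 5 + 10 = 15, A[0][1] + B[1][0] = 0 + -3 = -3, A[0][2] + B[2][0] = 1 + 8 = 9) = -3 (attained at k = 1)
  C[0][1] = min over k of (A[0][0] + B[0][1] = 5 + -1 = 4, A[0][1] + B[1][1] = 0 + 3 = 3, A[0][2] + B[2][1] = 1 + 1 = 2) = 2 (attained at k = 2)
  C[0][2] = min over k of (A[0][0] + B[0][2] = 5 + 7 = 12, A[0][1] + B[1][2] = 0 + 2 = 2, A[0][2] + B[2][2] = 1 + 9 = 10) = 2 (attained at k = 1)
  C[1][0] = min over k of (A[1][0] + B[0][0] = 3 + 10 = 13, A[1][1] + B[1][0] = 4 + -3 = 1, A[1][2] + B[2][0] = 1 + 8 = 9) = 1 (attained at k = 1)
  C[1][1] = min over k of (A[1][0] + B[0][1] = 3 + -1 = 2, A[1][1] + B[1][1] = 4 + 3 = 7, A[1][2] + B[2][1] = 1 + 1 = 2) = 2 (attained at k = 0)
  C[1][2] = min over k of (A[1][0] + B[0][2] = 3 + 7 = 10, A[1][1] + B[1][2] = 4 + 2 = 6, A[1][2] + B[2][2] = 1 + 9 = 10) = 6 (attained at k = 1)
  C[2][0] = min over k of (A[2][0] + B[0][0] = -3 + 10 = 7, A[2][1] + B[1][0] = 1 + -3 = -2, A[2][2] + B[2][0] = 2 + 8 = 10) = -2 (attained at k = 1)
  C[2][1] = min over k of (A[2][0] + B[0][1] = -3 + -1 = -4, A[2][1] + B[1][1] = 1 + 3 = 4, A[2][2] + B[2][1] = 2 + 1 = 3) = -4 (attained at k = 0)
  C[2][2] = min over k of (A[2][0] + B[0][2] = -3 + 7 = 4, A[2][1] + B[1][2] = 1 + 2 = 3, A[2][2] + B[2][2] = 2 + 9 = 11) = 3 (attained at k = 1)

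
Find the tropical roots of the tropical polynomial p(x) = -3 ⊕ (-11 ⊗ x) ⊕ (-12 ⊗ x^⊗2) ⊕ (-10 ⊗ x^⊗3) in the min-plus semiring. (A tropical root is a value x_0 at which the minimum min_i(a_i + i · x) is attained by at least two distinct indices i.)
Roots: {-2, 1, 8}

Each tropical root is a break point of the lower envelope of the lines y = a_i + i · x (there are 4 lines, with slopes 0, 1, ..., 3). Only the lines that attain the minimum somewhere contribute to roots; other lines are dominated. Here the surviving (envelope) indices are i = 3, i = 2, i = 1, i = 0.
Intersections between consecutive envelope lines give the roots: for adjacent envelope indices i < j the intersection is x = (a_i − a_j) / (j − i). Reading off the sorted break points: {-2, 1, 8}.
Verification: at each break x_0, at least two indices attain the minimum of min_i(a_i + i · x_0).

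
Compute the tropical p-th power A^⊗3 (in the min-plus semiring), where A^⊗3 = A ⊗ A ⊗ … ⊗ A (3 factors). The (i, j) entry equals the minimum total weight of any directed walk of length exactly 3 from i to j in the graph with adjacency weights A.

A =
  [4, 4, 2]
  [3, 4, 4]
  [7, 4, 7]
A^⊗3 =
  [9, 10, 9]
  [10, 9, 9]
  [11, 11, 9]

Each entry (A^⊗3)_ij equals the minimum over all length-3 walks i = v_0 → v_1 → … → v_3 = j of Σ_t A[v_t][v_{t+1}]. For example, for (i, j) = (0, 2) we minimise over 9 possible intermediate vertex sequences; the minimum is 9, attained along the walk 0 → 1 → 0 → 2.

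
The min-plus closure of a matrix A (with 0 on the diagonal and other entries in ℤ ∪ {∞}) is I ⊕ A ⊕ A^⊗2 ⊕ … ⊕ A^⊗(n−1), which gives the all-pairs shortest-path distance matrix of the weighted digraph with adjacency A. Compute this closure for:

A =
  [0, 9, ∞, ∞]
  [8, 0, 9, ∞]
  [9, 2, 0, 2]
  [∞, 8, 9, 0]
Closure =
  [0, 9, 18, 20]
  [8, 0, 9, 11]
  [9, 2, 0, 2]
  [16, 8, 9, 0]

This is the Floyd-Warshall all-pairs shortest-path computation. For each intermediate vertex k = 0, 1, …, 3, update dist[i][j] ← min(dist[i][j], dist[i][k] + dist[k][j]). The final matrix gives, for each (i, j), the minimum total weight of any directed path from i to j (possibly empty when i = j).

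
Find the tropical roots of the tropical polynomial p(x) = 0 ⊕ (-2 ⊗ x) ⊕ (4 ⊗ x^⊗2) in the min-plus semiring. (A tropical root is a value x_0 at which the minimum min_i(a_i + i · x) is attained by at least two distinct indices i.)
Roots: {-6, 2}

Each tropical root is a break point of the lower envelope of the lines y = a_i + i · x (there are 3 lines, with slopes 0, 1, ..., 2). Only the lines that attain the minimum somewhere contribute to roots; other lines are dominated. Here the surviving (envelope) indices are i = 2, i = 1, i = 0.
Intersections between consecutive envelope lines give the roots: for adjacent envelope indices i < j the intersection is x = (a_i − a_j) / (j − i). Reading off the sorted break points: {-6, 2}.
Verification: at each break x_0, at least two indices attain the minimum of min_i(a_i + i · x_0).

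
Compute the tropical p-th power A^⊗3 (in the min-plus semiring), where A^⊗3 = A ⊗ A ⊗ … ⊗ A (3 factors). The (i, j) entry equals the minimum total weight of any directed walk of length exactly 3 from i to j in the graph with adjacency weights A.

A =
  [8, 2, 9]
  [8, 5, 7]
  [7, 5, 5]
A^⊗3 =
  [15, 12, 14]
  [18, 15, 17]
  [17, 14, 15]

Each entry (A^⊗3)_ij equals the minimum over all length-3 walks i = v_0 → v_1 → … → v_3 = j of Σ_t A[v_t][v_{t+1}]. For example, for (i, j) = (0, 2) we minimise over 9 possible intermediate vertex sequences; the minimum is 14, attained along the walk 0 → 1 → 1 → 2.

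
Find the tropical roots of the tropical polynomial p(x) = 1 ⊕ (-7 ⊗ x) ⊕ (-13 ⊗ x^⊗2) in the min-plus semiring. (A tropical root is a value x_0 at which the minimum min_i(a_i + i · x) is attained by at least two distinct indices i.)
Roots: {6, 8}

Each tropical root is a break point of the lower envelope of the lines y = a_i + i · x (there are 3 lines, with slopes 0, 1, ..., 2). Only the lines that attain the minimum somewhere contribute to roots; other lines are dominated. Here the surviving (envelope) indices are i = 2, i = 1, i = 0.
Intersections between consecutive envelope lines give the roots: for adjacent envelope indices i < j the intersection is x = (a_i − a_j) / (j − i). Reading off the sorted break points: {6, 8}.
Verification: at each break x_0, at least two indices attain the minimum of min_i(a_i + i · x_0).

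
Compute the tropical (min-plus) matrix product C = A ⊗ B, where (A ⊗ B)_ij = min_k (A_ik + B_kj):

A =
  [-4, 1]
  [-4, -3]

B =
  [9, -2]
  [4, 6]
A ⊗ B =
  [5, -6]
  [1, -6]

Apply the min-plus product entry-by-entry:
  C[0][0] = min over k of (A[0][0] + B[0][0] = -4 + 9 = 5, A[0][1] + B[1][0] = 1 + 4 = 5) = 5 (attained at k = 0)
  C[0][1] = min over k of (A[0][0] + B[0][1] = -4 + -2 = -6, A[0][1] + B[1][1] = 1 + 6 = 7) = -6 (attained at k = 0)
  C[1][0] = min over k of (A[1][0] + B[0][0] = -4 + 9 = 5, A[1][1] + B[1][0] = -3 + 4 = 1) = 1 (attained at k = 1)
  C[1][1] = min over k of (A[1][0] + B[0][1] = -4 + -2 = -6, A[1][1] + B[1][1] = -3 + 6 = 3) = -6 (attained at k = 0)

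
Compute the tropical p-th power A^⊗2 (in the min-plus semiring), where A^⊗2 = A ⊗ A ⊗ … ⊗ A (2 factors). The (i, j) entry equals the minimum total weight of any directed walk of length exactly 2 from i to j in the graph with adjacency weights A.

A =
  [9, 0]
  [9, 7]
A^⊗2 =
  [9, 7]
  [16, 9]

Each entry (A^⊗2)_ij equals the minimum over all length-2 walks i = v_0 → v_1 → … → v_2 = j of Σ_t A[v_t][v_{t+1}]. For example, for (i, j) = (0, 1) we minimise over 2 possible intermediate vertex sequences; the minimum is 7, attained along the walk 0 → 1 → 1.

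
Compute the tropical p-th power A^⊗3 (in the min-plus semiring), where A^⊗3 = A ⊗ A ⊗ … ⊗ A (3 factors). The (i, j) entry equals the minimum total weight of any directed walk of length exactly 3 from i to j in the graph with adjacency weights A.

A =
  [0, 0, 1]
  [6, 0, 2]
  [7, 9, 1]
A^⊗3 =
  [0, 0, 1]
  [6, 0, 2]
  [7, 7, 3]

Each entry (A^⊗3)_ij equals the minimum over all length-3 walks i = v_0 → v_1 → … → v_3 = j of Σ_t A[v_t][v_{t+1}]. For example, for (i, j) = (0, 2) we minimise over 9 possible intermediate vertex sequences; the minimum is 1, attained along the walk 0 → 0 → 0 → 2.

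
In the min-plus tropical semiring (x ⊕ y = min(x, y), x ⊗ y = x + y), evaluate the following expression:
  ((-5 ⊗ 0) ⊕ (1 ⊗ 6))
((-5 ⊗ 0) ⊕ (1 ⊗ 6)) = -5

Expand innermost to outermost. Recall ⊕ takes the minimum of its arguments and ⊗ takes their sum. Working out the expression ((-5 ⊗ 0) ⊕ (1 ⊗ 6)) gives -5.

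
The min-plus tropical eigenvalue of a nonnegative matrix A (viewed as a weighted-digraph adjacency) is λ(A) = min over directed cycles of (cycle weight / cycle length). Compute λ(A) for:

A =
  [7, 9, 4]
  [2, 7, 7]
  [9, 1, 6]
λ(A) = 7/3

Enumerate directed cycles and compute their means (weight / length). Sample:
  cycle 0 → 0: weight = 7, length = 1, mean = 7/1 ≈ 7.000
  cycle 1 → 1: weight = 7, length = 1, mean = 7/1 ≈ 7.000
  cycle 2 → 2: weight = 6, length = 1, mean = 6/1 ≈ 6.000
  cycle 0 → 1 → 0: weight = 11, length = 2, mean = 11/2 ≈ 5.500
  cycle 0 → 2 → 0: weight = 13, length = 2, mean = 13/2 ≈ 6.500
  cycle 1 → 0 → 1: weight = 11, length = 2, mean = 11/2 ≈ 5.500
Minimum mean = 2.333, attained e.g. along the cycle 0 → 2 → 1 → 0 with weight 7 and length 3. So λ(A) = 7/3 = 7/3.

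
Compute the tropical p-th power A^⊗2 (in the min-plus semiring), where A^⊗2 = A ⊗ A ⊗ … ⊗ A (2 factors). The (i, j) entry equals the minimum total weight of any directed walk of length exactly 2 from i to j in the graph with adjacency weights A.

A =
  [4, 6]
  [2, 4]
A^⊗2 =
  [8, 10]
  [6, 8]

Each entry (A^⊗2)_ij equals the minimum over all length-2 walks i = v_0 → v_1 → … → v_2 = j of Σ_t A[v_t][v_{t+1}]. For example, for (i, j) = (0, 1) we minimise over 2 possible intermediate vertex sequences; the minimum is 10, attained along the walk 0 → 0 → 1.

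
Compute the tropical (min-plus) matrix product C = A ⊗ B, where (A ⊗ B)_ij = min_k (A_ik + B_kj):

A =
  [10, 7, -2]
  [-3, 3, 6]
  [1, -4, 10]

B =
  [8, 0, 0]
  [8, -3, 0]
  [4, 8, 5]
A ⊗ B =
  [2, 4, 3]
  [5, -3, -3]
  [4, -7, -4]

Apply the min-plus product entry-by-entry:
  C[0][0] = min over k of (A[0][0] + B[0][0] = 10 + 8 = 18, A[0][1] + B[1][0] = 7 + 8 = 15, A[0][2] + B[2][0] = -2 + 4 = 2) = 2 (attained at k = 2)
  C[0][1] = min over k of (A[0][0] + B[0][1] = 10 + 0 = 10, A[0][1] + B[1][1] = 7 + -3 = 4, A[0][2] + B[2][1] = -2 + 8 = 6) = 4 (attained at k = 1)
  C[0][2] = min over k of (A[0][0] + B[0][2] = 10 + 0 = 10, A[0][1] + B[1][2] = 7 + 0 = 7, A[0][2] + B[2][2] = -2 + 5 = 3) = 3 (attained at k = 2)
  C[1][0] = min over k of (A[1][0] + B[0][0] = -3 + 8 = 5, A[1][1] + B[1][0] = 3 + 8 = 11, A[1][2] + B[2][0] = 6 + 4 = 10) = 5 (attained at k = 0)
  C[1][1] = min over k of (A[1][0] + B[0][1] = -3 + 0 = -3, A[1][1] + B[1][1] = 3 + -3 = 0, A[1][2] + B[2][1] = 6 + 8 = 14) = -3 (attained at k = 0)
  C[1][2] = min over k of (A[1][0] + B[0][2] = -3 + 0 = -3, A[1][1] + B[1][2] = 3 + 0 = 3, A[1][2] + B[2][2] = 6 + 5 = 11) = -3 (attained at k = 0)
  C[2][0] = min over k of (A[2][0] + B[0][0] = 1 + 8 = 9, A[2][1] + B[1][0] = -4 + 8 = 4, A[2][2] + B[2][0] = 10 + 4 = 14) = 4 (attained at k = 1)
  C[2][1] = min over k of (A[2][0] + B[0][1] = 1 + 0 = 1, A[2][1] + B[1][1] = -4 + -3 = -7, A[2][2] + B[2][1] = 10 + 8 = 18) = -7 (attained at k = 1)
  C[2][2] = min over k of (A[2][0] + B[0][2] = 1 + 0 = 1, A[2][1] + B[1][2] = -4 + 0 = -4, A[2][2] + B[2][2] = 10 + 5 = 15) = -4 (attained at k = 1)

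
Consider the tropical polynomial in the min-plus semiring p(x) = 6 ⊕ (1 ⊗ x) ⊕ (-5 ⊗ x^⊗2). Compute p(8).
p(8) = 6

A tropical monomial a ⊗ x^⊗i evaluates to a + i · x. Evaluating each term at x = 8:
  Term 0 contributes 6 + 0 · 8 = 6
  Term 1 contributes 1 + 1 · 8 = 9
  Term 2 contributes -5 + 2 · 8 = 11
p(8) = ⊕ of these = min[6, 9, 11] = 6.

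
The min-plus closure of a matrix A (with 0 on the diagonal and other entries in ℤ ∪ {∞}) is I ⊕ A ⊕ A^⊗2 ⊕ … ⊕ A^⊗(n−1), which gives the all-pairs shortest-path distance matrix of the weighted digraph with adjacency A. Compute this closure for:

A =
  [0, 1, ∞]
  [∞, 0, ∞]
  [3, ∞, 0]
Closure =
  [0, 1, ∞]
  [∞, 0, ∞]
  [3, 4, 0]

This is the Floyd-Warshall all-pairs shortest-path computation. For each intermediate vertex k = 0, 1, …, 2, update dist[i][j] ← min(dist[i][j], dist[i][k] + dist[k][j]). The final matrix gives, for each (i, j), the minimum total weight of any directed path from i to j (possibly empty when i = j).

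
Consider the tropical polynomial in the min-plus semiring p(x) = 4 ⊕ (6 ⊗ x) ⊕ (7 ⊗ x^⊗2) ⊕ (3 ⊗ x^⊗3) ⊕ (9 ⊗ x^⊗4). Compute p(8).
p(8) = 4

A tropical monomial a ⊗ x^⊗i evaluates to a + i · x. Evaluating each term at x = 8:
  Term 0 contributes 4 + 0 · 8 = 4
  Term 1 contributes 6 + 1 · 8 = 14
  Term 2 contributes 7 + 2 · 8 = 23
  Term 3 contributes 3 + 3 · 8 = 27
  Term 4 contributes 9 + 4 · 8 = 41
p(8) = ⊕ of these = min[4, 14, 23, 27, 41] = 4.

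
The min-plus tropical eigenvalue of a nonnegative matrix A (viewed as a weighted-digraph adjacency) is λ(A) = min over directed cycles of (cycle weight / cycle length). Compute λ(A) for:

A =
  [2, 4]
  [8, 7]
λ(A) = 2

Enumerate directed cycles and compute their means (weight / length). Sample:
  cycle 0 → 0: weight = 2, length = 1, mean = 2/1 ≈ 2.000
  cycle 1 → 1: weight = 7, length = 1, mean = 7/1 ≈ 7.000
  cycle 0 → 1 → 0: weight = 12, length = 2, mean = 12/2 ≈ 6.000
  cycle 1 → 0 → 1: weight = 12, length = 2, mean = 12/2 ≈ 6.000
Minimum mean = 2.000, attained e.g. along the cycle 0 → 0 with weight 2 and length 1. So λ(A) = 2/1 = 2.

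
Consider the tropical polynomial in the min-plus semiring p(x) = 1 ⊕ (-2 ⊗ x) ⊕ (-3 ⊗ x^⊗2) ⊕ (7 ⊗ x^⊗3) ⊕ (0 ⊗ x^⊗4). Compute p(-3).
p(-3) = -12

A tropical monomial a ⊗ x^⊗i evaluates to a + i · x. Evaluating each term at x = -3:
  Term 0 contributes 1 + 0 · -3 = 1
  Term 1 contributes -2 + 1 · -3 = -5
  Term 2 contributes -3 + 2 · -3 = -9
  Term 3 contributes 7 + 3 · -3 = -2
  Term 4 contributes 0 + 4 · -3 = -12
p(-3) = ⊕ of these = min[1, -5, -9, -2, -12] = -12.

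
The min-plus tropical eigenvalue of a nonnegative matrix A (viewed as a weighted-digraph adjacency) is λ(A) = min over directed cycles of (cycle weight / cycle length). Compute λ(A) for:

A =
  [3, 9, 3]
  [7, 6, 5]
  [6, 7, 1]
λ(A) = 1

Enumerate directed cycles and compute their means (weight / length). Sample:
  cycle 0 → 0: weight = 3, length = 1, mean = 3/1 ≈ 3.000
  cycle 1 → 1: weight = 6, length = 1, mean = 6/1 ≈ 6.000
  cycle 2 → 2: weight = 1, length = 1, mean = 1/1 ≈ 1.000
  cycle 0 → 1 → 0: weight = 16, length = 2, mean = 16/2 ≈ 8.000
  cycle 0 → 2 → 0: weight = 9, length = 2, mean = 9/2 ≈ 4.500
  cycle 1 → 0 → 1: weight = 16, length = 2, mean = 16/2 ≈ 8.000
Minimum mean = 1.000, attained e.g. along the cycle 2 → 2 with weight 1 and length 1. So λ(A) = 1/1 = 1.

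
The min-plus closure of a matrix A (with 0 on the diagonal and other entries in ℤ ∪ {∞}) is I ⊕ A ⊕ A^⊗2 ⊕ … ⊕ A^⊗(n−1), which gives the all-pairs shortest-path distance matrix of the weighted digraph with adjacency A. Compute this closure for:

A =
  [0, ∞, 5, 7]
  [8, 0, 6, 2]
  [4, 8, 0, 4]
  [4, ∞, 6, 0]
Closure =
  [0, 13, 5, 7]
  [6, 0, 6, 2]
  [4, 8, 0, 4]
  [4, 14, 6, 0]

This is the Floyd-Warshall all-pairs shortest-path computation. For each intermediate vertex k = 0, 1, …, 3, update dist[i][j] ← min(dist[i][j], dist[i][k] + dist[k][j]). The final matrix gives, for each (i, j), the minimum total weight of any directed path from i to j (possibly empty when i = j).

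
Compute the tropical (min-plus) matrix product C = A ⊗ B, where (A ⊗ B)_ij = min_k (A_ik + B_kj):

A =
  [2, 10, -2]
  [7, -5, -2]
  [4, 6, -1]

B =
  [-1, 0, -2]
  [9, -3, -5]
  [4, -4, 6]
A ⊗ B =
  [1, -6, 0]
  [2, -8, -10]
  [3, -5, 1]

Apply the min-plus product entry-by-entry:
  C[0][0] = min over k of (A[0][0] + B[0][0] = 2 + -1 = 1, A[0][1] + B[1][0] = 10 + 9 = 19, A[0][2] + B[2][0] = -2 + 4 = 2) = 1 (attained at k = 0)
  C[0][1] = min over k of (A[0][0] + B[0][1] = 2 + 0 = 2, A[0][1] + B[1][1] = 10 + -3 = 7, A[0][2] + B[2][1] = -2 + -4 = -6) = -6 (attained at k = 2)
  C[0][2] = min over k of (A[0][0] + B[0][2] = 2 + -2 = 0, A[0][1] + B[1][2] = 10 + -5 = 5, A[0][2] + B[2][2] = -2 + 6 = 4) = 0 (attained at k = 0)
  C[1][0] = min over k of (A[1][0] + B[0][0] = 7 + -1 = 6, A[1][1] + B[1][0] = -5 + 9 = 4, A[1][2] + B[2][0] = -2 + 4 = 2) = 2 (attained at k = 2)
  C[1][1] = min over k of (A[1][0] + B[0][1] = 7 + 0 = 7, A[1][1] + B[1][1] = -5 + -3 = -8, A[1][2] + B[2][1] = -2 + -4 = -6) = -8 (attained at k = 1)
  C[1][2] = min over k of (A[1][0] + B[0][2] = 7 + -2 = 5, A[1][1] + B[1][2] = -5 + -5 = -10, A[1][2] + B[2][2] = -2 + 6 = 4) = -10 (attained at k = 1)
  C[2][0] = min over k of (A[2][0] + B[0][0] = 4 + -1 = 3, A[2][1] + B[1][0] = 6 + 9 = 15, A[2][2] + B[2][0] = -1 + 4 = 3) = 3 (attained at k = 0)
  C[2][1] = min over k of (A[2][0] + B[0][1] = 4 + 0 = 4, A[2][1] + B[1][1] = 6 + -3 = 3, A[2][2] + B[2][1] = -1 + -4 = -5) = -5 (attained at k = 2)
  C[2][2] = min over k of (A[2][0] + B[0][2] = 4 + -2 = 2, A[2][1] + B[1][2] = 6 + -5 = 1, A[2][2] + B[2][2] = -1 + 6 = 5) = 1 (attained at k = 1)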